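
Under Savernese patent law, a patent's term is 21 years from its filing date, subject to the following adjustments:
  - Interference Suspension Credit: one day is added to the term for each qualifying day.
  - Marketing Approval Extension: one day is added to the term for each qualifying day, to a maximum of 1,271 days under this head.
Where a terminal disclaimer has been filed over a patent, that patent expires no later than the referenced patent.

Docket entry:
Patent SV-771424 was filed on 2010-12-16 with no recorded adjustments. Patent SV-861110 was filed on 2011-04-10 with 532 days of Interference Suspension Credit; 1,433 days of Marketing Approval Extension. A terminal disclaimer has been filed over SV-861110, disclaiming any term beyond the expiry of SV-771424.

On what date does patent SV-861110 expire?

2031-12-16

Natural term of SV-861110:
  Base: filing + 21 years → 10 April 2032.
  Interference Suspension Credit: +532 days → 24 September 2033.
  Marketing Approval Extension: 1433 days claimed exceeds the 1271-day cap, so +1271 days → 18 March 2037.
Expiry of referenced patent SV-771424:
  Base: filing + 21 years → 16 December 2031.
Terminal disclaimer: SV-861110 expires on the earlier of 18 March 2037 and 16 December 2031.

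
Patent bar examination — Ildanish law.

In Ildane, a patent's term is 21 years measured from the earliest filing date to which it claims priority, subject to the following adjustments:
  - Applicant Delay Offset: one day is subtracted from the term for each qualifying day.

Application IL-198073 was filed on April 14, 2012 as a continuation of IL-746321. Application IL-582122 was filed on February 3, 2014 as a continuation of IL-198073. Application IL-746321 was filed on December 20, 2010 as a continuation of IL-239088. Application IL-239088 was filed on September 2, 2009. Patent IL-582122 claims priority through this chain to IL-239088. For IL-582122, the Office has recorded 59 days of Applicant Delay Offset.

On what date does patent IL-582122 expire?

July 5, 2030

Earliest priority filing: 2 September 2009.
Base term: 2 September 2009 + 21 years → 2 September 2030.
Applicant Delay Offset: −59 days → 5 July 2030.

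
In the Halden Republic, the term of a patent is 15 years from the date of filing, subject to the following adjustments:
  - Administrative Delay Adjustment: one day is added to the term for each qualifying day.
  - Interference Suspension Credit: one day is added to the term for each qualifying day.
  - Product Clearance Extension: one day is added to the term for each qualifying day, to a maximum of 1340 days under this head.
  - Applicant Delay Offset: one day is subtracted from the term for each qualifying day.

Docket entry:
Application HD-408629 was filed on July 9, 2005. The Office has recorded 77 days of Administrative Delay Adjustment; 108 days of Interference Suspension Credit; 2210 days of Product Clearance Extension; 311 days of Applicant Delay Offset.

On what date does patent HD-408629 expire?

November 5, 2023

Base term: filing date + 15 years → 9 July 2020.
Administrative Delay Adjustment: +77 days → 24 September 2020.
Interference Suspension Credit: +108 days → 10 January 2021.
Product Clearance Extension: 2210 days claimed exceeds the 1340-day cap, so +1340 days → 11 September 2024.
Applicant Delay Offset: −311 days → 5 November 2023.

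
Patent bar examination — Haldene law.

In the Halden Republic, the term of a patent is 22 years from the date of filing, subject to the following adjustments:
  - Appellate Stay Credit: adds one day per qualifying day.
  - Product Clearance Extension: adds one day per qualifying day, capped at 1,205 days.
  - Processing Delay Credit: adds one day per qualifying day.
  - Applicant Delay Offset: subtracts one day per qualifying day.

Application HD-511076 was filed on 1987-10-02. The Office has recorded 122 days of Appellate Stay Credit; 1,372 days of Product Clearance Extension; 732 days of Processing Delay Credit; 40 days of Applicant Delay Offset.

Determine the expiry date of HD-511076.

April 13, 2015

Base term: filing date + 22 years → 2 October 2009.
Appellate Stay Credit: +122 days → 1 February 2010.
Product Clearance Extension: 1372 days claimed exceeds the 1205-day cap, so +1205 days → 21 May 2013.
Processing Delay Credit: +732 days → 23 May 2015.
Applicant Delay Offset: −40 days → 13 April 2015.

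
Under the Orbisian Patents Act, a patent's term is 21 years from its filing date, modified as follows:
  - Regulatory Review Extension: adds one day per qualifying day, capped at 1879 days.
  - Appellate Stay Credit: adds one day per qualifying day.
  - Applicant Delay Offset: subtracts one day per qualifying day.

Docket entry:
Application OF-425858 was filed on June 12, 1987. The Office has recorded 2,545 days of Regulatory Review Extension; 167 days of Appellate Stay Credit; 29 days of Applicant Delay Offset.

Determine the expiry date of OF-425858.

Base term: filing date + 21 years → 12 June 2008.
Regulatory Review Extension: 2545 days claimed exceeds the 1879-day cap, so +1879 days → 4 August 2013.
Appellate Stay Credit: +167 days → 18 January 2014.
Applicant Delay Offset: −29 days → 20 December 2013.

2013-12-20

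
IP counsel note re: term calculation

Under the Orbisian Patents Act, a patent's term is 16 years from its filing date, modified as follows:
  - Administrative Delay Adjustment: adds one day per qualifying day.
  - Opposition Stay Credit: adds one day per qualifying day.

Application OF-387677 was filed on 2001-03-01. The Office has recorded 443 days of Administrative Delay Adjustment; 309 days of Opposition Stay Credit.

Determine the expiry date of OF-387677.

Base term: filing date + 16 years → 1 March 2017.
Administrative Delay Adjustment: +443 days → 18 May 2018.
Opposition Stay Credit: +309 days → 23 March 2019.

March 23, 2019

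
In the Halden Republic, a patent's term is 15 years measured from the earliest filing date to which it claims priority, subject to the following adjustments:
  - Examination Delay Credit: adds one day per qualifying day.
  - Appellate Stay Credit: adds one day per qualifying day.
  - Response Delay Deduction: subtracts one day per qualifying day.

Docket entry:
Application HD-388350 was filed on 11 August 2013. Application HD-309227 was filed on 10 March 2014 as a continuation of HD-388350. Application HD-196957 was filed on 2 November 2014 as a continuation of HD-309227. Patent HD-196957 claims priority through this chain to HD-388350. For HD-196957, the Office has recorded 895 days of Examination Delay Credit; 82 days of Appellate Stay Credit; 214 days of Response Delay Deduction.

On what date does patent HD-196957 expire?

2030-09-13

Earliest priority filing: 11 August 2013.
Base term: 11 August 2013 + 15 years → 11 August 2028.
Examination Delay Credit: +895 days → 23 January 2031.
Appellate Stay Credit: +82 days → 15 April 2031.
Response Delay Deduction: −214 days → 13 September 2030.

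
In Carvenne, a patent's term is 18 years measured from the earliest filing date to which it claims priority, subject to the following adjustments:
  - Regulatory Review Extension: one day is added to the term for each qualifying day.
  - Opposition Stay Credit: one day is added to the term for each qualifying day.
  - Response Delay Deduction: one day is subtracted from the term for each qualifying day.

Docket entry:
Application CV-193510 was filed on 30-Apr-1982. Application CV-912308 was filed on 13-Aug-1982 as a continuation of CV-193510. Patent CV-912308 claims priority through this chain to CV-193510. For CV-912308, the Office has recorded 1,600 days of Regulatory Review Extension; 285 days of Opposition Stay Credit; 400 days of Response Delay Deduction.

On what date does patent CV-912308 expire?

2004-05-24

Earliest priority filing: 30 April 1982.
Base term: 30 April 1982 + 18 years → 30 April 2000.
Regulatory Review Extension: +1600 days → 16 September 2004.
Opposition Stay Credit: +285 days → 28 June 2005.
Response Delay Deduction: −400 days → 24 May 2004.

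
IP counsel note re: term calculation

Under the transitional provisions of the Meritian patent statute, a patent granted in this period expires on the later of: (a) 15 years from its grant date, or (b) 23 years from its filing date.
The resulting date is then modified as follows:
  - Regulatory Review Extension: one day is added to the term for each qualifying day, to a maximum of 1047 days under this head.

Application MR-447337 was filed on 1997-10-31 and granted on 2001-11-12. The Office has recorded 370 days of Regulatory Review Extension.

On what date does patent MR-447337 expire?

November 5, 2021

(a) grant + 15 years → 12 November 2016.
(b) filing + 23 years → 31 October 2020.
Later of the two: 31 October 2020.
Regulatory Review Extension: 370 days (within the 1047-day cap) → +370 days → 5 November 2021.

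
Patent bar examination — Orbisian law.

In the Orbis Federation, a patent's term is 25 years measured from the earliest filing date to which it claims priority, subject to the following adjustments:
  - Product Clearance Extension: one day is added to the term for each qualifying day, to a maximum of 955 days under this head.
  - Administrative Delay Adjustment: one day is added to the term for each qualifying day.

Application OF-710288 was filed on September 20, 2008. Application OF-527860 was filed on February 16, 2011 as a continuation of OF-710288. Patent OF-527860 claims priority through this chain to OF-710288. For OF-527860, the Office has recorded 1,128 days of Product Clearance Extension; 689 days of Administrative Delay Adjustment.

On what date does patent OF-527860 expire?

Earliest priority filing: 20 September 2008.
Base term: 20 September 2008 + 25 years → 20 September 2033.
Product Clearance Extension: 1128 days claimed exceeds the 955-day cap, so +955 days → 2 May 2036.
Administrative Delay Adjustment: +689 days → 22 March 2038.

2038-03-22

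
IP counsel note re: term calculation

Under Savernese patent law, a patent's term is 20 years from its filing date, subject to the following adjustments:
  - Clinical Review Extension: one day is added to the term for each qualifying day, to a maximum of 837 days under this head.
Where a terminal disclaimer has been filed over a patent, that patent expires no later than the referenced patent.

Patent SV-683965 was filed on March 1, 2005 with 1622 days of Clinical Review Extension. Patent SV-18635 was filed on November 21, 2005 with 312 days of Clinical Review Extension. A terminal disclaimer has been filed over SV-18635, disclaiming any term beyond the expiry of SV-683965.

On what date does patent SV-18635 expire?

September 29, 2026

Natural term of SV-18635:
  Base: filing + 20 years → 21 November 2025.
  Clinical Review Extension: 312 days (within the 837-day cap) → +312 days → 29 September 2026.
Expiry of referenced patent SV-683965:
  Base: filing + 20 years → 1 March 2025.
  Clinical Review Extension: 1622 days claimed exceeds the 837-day cap, so +837 days → 16 June 2027.
Terminal disclaimer: SV-18635 expires on the earlier of 29 September 2026 and 16 June 2027.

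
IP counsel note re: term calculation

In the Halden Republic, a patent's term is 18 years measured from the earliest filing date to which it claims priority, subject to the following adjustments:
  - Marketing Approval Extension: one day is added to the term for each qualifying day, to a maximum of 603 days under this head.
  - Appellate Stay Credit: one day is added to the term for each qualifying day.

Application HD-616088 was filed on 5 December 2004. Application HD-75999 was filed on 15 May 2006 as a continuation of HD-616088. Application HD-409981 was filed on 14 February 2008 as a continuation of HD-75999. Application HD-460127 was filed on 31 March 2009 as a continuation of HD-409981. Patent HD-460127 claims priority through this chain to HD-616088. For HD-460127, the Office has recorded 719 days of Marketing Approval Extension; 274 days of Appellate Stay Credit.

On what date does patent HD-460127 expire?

Earliest priority filing: 5 December 2004.
Base term: 5 December 2004 + 18 years → 5 December 2022.
Marketing Approval Extension: 719 days claimed exceeds the 603-day cap, so +603 days → 30 July 2024.
Appellate Stay Credit: +274 days → 30 April 2025.

2025-04-30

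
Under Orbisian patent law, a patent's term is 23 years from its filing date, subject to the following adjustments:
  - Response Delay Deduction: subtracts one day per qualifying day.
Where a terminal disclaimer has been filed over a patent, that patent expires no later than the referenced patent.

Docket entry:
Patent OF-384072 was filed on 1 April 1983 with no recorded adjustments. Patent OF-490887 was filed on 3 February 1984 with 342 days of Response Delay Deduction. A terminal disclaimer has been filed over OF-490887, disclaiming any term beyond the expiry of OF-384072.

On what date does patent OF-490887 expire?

2006-02-26

Natural term of OF-490887:
  Base: filing + 23 years → 3 February 2007.
  Response Delay Deduction: −342 days → 26 February 2006.
Expiry of referenced patent OF-384072:
  Base: filing + 23 years → 1 April 2006.
Terminal disclaimer: OF-490887 expires on the earlier of 26 February 2006 and 1 April 2006.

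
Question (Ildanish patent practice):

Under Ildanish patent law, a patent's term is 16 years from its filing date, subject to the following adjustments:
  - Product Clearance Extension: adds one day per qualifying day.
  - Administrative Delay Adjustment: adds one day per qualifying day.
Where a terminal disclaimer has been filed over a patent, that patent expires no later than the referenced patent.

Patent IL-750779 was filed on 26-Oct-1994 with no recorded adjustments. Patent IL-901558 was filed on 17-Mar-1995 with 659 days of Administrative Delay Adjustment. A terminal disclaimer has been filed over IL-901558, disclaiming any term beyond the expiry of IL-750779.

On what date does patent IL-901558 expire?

Natural term of IL-901558:
  Base: filing + 16 years → 17 March 2011.
  Administrative Delay Adjustment: +659 days → 4 January 2013.
Expiry of referenced patent IL-750779:
  Base: filing + 16 years → 26 October 2010.
Terminal disclaimer: IL-901558 expires on the earlier of 4 January 2013 and 26 October 2010.

October 26, 2010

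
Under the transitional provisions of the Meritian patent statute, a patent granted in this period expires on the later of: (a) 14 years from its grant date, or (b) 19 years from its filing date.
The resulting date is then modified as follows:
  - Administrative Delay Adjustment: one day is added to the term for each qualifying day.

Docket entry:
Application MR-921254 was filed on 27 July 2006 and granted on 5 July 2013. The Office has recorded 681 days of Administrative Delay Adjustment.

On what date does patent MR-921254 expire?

(a) grant + 14 years → 5 July 2027.
(b) filing + 19 years → 27 July 2025.
Later of the two: 5 July 2027.
Administrative Delay Adjustment: +681 days → 16 May 2029.

2029-05-16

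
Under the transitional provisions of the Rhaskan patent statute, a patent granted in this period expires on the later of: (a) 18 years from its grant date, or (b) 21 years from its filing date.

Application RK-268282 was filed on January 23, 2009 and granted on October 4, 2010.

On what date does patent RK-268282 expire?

(a) grant + 18 years → 4 October 2028.
(b) filing + 21 years → 23 January 2030.
Later of the two: 23 January 2030.

2030-01-23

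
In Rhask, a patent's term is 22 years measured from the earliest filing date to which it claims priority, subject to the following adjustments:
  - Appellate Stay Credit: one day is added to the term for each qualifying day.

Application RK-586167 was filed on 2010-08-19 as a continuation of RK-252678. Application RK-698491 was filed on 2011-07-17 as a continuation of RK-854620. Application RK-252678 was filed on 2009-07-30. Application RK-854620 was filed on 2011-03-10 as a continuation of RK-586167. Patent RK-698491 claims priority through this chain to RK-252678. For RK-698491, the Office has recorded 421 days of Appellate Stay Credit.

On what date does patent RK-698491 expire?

Earliest priority filing: 30 July 2009.
Base term: 30 July 2009 + 22 years → 30 July 2031.
Appellate Stay Credit: +421 days → 23 September 2032.

September 23, 2032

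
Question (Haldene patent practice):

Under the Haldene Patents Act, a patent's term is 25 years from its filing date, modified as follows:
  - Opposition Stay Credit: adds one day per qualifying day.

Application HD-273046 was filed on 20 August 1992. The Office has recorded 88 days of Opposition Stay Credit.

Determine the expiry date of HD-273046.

November 16, 2017

Base term: filing date + 25 years → 20 August 2017.
Opposition Stay Credit: +88 days → 16 November 2017.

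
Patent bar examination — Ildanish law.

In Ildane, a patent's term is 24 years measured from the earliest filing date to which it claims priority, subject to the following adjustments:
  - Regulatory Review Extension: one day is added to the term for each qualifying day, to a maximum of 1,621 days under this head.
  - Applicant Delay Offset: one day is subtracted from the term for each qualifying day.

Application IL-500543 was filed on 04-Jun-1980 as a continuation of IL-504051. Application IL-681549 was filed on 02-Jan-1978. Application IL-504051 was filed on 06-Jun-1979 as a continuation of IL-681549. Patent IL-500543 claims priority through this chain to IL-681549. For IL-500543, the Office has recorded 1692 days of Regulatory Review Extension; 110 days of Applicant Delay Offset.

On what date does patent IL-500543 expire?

Earliest priority filing: 2 January 1978.
Base term: 2 January 1978 + 24 years → 2 January 2002.
Regulatory Review Extension: 1692 days claimed exceeds the 1621-day cap, so +1621 days → 11 June 2006.
Applicant Delay Offset: −110 days → 21 February 2006.

2006-02-21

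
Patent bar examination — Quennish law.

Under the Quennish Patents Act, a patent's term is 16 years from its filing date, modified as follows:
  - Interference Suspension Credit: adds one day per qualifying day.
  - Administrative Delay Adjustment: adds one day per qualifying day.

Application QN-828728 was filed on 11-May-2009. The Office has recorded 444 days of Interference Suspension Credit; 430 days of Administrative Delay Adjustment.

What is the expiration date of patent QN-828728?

Base term: filing date + 16 years → 11 May 2025.
Interference Suspension Credit: +444 days → 29 July 2026.
Administrative Delay Adjustment: +430 days → 2 October 2027.

2027-10-02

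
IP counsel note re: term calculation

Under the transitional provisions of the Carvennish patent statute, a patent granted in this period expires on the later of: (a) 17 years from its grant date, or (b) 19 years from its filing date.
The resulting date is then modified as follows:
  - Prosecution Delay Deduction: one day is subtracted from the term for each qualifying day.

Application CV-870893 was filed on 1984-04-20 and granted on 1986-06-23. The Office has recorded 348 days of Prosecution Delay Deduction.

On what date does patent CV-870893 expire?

(a) grant + 17 years → 23 June 2003.
(b) filing + 19 years → 20 April 2003.
Later of the two: 23 June 2003.
Prosecution Delay Deduction: −348 days → 10 July 2002.

2002-07-10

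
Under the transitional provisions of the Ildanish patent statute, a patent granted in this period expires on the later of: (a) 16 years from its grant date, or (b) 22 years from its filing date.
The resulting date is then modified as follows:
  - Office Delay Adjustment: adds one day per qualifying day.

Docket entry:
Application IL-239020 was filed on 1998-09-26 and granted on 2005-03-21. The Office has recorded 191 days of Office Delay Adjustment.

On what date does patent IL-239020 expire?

(a) grant + 16 years → 21 March 2021.
(b) filing + 22 years → 26 September 2020.
Later of the two: 21 March 2021.
Office Delay Adjustment: +191 days → 28 September 2021.

2021-09-28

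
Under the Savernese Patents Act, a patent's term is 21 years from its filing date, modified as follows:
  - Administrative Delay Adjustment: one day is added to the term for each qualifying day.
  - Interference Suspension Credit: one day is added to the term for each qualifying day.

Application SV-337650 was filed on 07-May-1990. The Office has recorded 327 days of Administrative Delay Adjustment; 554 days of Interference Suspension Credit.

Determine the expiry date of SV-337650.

2013-10-04

Base term: filing date + 21 years → 7 May 2011.
Administrative Delay Adjustment: +327 days → 29 March 2012.
Interference Suspension Credit: +554 days → 4 October 2013.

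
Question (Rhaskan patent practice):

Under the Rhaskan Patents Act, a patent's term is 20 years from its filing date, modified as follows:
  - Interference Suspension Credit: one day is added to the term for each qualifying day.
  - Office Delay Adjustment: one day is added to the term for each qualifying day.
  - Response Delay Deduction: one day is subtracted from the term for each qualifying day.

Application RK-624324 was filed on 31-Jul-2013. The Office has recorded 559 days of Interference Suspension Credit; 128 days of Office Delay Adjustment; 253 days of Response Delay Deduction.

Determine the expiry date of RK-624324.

October 8, 2034

Base term: filing date + 20 years → 31 July 2033.
Interference Suspension Credit: +559 days → 10 February 2035.
Office Delay Adjustment: +128 days → 18 June 2035.
Response Delay Deduction: −253 days → 8 October 2034.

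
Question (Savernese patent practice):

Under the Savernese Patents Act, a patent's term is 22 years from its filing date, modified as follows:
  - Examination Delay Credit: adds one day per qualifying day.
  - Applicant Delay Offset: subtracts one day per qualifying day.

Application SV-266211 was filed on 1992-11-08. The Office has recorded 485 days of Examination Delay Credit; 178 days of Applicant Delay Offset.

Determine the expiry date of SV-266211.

2015-09-11

Base term: filing date + 22 years → 8 November 2014.
Examination Delay Credit: +485 days → 7 March 2016.
Applicant Delay Offset: −178 days → 11 September 2015.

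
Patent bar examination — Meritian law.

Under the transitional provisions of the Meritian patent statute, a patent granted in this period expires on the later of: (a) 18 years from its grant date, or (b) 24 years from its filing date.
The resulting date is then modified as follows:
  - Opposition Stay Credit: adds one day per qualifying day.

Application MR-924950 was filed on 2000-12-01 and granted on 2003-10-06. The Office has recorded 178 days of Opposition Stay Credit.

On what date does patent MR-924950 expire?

(a) grant + 18 years → 6 October 2021.
(b) filing + 24 years → 1 December 2024.
Later of the two: 1 December 2024.
Opposition Stay Credit: +178 days → 28 May 2025.

May 28, 2025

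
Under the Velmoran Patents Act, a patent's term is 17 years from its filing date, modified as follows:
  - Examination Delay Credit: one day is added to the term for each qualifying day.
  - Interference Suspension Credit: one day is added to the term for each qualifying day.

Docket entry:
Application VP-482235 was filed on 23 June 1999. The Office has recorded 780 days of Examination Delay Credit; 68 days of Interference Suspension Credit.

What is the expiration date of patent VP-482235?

Base term: filing date + 17 years → 23 June 2016.
Examination Delay Credit: +780 days → 12 August 2018.
Interference Suspension Credit: +68 days → 19 October 2018.

October 19, 2018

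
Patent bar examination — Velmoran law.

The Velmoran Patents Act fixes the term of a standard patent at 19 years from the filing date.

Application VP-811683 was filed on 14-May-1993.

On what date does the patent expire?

Filing date + 19 years → 14 May 2012.

2012-05-14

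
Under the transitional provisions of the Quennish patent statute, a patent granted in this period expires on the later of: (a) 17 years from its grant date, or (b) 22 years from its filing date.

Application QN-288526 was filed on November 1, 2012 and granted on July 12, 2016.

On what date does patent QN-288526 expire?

(a) grant + 17 years → 12 July 2033.
(b) filing + 22 years → 1 November 2034.
Later of the two: 1 November 2034.

2034-11-01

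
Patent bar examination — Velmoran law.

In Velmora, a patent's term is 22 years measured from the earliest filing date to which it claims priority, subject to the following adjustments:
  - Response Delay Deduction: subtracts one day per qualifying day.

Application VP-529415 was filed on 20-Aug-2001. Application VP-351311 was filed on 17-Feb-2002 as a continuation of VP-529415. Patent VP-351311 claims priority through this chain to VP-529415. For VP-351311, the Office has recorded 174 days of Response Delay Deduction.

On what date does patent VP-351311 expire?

2023-02-27

Earliest priority filing: 20 August 2001.
Base term: 20 August 2001 + 22 years → 20 August 2023.
Response Delay Deduction: −174 days → 27 February 2023.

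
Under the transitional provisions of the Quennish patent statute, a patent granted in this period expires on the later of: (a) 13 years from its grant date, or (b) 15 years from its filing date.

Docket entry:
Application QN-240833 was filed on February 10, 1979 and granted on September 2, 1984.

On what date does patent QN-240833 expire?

(a) grant + 13 years → 2 September 1997.
(b) filing + 15 years → 10 February 1994.
Later of the two: 2 September 1997.

September 2, 1997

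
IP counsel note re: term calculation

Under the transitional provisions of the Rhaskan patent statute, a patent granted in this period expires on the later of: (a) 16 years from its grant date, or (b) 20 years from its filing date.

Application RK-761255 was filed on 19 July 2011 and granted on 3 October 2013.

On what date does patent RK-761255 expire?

(a) grant + 16 years → 3 October 2029.
(b) filing + 20 years → 19 July 2031.
Later of the two: 19 July 2031.

2031-07-19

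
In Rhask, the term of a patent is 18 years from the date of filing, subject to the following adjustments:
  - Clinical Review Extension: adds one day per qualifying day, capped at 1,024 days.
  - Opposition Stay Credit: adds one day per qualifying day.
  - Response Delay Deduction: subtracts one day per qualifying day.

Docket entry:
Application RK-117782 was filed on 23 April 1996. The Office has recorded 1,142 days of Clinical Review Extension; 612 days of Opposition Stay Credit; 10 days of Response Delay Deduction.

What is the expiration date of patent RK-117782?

Base term: filing date + 18 years → 23 April 2014.
Clinical Review Extension: 1142 days claimed exceeds the 1024-day cap, so +1024 days → 10 February 2017.
Opposition Stay Credit: +612 days → 15 October 2018.
Response Delay Deduction: −10 days → 5 October 2018.

2018-10-05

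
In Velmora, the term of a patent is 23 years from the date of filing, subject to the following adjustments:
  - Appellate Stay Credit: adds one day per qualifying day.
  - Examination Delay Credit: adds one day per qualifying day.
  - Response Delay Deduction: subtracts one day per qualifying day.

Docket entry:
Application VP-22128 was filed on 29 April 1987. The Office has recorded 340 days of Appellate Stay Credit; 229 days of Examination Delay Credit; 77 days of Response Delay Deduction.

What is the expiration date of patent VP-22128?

September 3, 2011

Base term: filing date + 23 years → 29 April 2010.
Appellate Stay Credit: +340 days → 4 April 2011.
Examination Delay Credit: +229 days → 19 November 2011.
Response Delay Deduction: −77 days → 3 September 2011.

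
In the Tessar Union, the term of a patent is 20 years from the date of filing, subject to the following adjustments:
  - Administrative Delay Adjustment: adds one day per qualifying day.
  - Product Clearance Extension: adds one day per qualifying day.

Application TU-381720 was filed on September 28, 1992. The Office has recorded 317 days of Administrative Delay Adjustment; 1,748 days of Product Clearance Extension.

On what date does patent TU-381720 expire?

2018-05-25

Base term: filing date + 20 years → 28 September 2012.
Administrative Delay Adjustment: +317 days → 11 August 2013.
Product Clearance Extension: +1748 days → 25 May 2018.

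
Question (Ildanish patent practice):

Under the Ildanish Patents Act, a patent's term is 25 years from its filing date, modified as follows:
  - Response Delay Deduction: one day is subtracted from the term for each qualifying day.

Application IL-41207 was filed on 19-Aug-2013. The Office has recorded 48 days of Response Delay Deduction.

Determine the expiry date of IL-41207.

Base term: filing date + 25 years → 19 August 2038.
Response Delay Deduction: −48 days → 2 July 2038.

July 2, 2038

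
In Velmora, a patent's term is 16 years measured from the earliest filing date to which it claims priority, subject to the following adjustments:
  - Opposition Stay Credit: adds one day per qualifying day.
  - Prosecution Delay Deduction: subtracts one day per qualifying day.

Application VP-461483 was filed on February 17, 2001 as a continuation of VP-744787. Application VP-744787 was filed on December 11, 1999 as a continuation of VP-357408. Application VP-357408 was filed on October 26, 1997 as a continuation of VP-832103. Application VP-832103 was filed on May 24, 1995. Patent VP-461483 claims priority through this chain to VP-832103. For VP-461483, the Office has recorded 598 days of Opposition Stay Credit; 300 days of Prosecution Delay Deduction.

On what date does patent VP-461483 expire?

2012-03-17

Earliest priority filing: 24 May 1995.
Base term: 24 May 1995 + 16 years → 24 May 2011.
Opposition Stay Credit: +598 days → 11 January 2013.
Prosecution Delay Deduction: −300 days → 17 March 2012.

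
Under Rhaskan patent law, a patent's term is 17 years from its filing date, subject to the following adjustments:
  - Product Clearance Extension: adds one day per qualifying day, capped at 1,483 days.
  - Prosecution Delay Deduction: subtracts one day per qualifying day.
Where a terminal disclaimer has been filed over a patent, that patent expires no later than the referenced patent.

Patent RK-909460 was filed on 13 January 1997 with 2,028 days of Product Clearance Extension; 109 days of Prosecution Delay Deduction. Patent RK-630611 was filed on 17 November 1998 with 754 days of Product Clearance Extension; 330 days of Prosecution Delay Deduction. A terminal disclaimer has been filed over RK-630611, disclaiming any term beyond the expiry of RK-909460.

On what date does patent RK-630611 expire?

January 14, 2017

Natural term of RK-630611:
  Base: filing + 17 years → 17 November 2015.
  Product Clearance Extension: 754 days (within the 1483-day cap) → +754 days → 10 December 2017.
  Prosecution Delay Deduction: −330 days → 14 January 2017.
Expiry of referenced patent RK-909460:
  Base: filing + 17 years → 13 January 2014.
  Product Clearance Extension: 2028 days claimed exceeds the 1483-day cap, so +1483 days → 4 February 2018.
  Prosecution Delay Deduction: −109 days → 18 October 2017.
Terminal disclaimer: RK-630611 expires on the earlier of 14 January 2017 and 18 October 2017.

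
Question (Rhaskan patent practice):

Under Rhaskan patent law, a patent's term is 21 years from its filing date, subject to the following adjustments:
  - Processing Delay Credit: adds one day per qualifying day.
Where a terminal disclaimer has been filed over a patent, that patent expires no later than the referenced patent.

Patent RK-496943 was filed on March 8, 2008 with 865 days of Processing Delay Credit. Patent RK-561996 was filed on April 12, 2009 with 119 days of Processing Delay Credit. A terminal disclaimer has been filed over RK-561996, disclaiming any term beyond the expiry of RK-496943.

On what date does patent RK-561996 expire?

August 9, 2030

Natural term of RK-561996:
  Base: filing + 21 years → 12 April 2030.
  Processing Delay Credit: +119 days → 9 August 2030.
Expiry of referenced patent RK-496943:
  Base: filing + 21 years → 8 March 2029.
  Processing Delay Credit: +865 days → 21 July 2031.
Terminal disclaimer: RK-561996 expires on the earlier of 9 August 2030 and 21 July 2031.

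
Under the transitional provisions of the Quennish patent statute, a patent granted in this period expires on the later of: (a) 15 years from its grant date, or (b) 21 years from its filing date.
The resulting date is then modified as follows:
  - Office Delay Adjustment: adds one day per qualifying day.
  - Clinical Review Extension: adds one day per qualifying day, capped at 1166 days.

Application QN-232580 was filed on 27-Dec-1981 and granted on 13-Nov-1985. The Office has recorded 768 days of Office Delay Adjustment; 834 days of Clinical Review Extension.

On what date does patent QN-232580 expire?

(a) grant + 15 years → 13 November 2000.
(b) filing + 21 years → 27 December 2002.
Later of the two: 27 December 2002.
Office Delay Adjustment: +768 days → 2 February 2005.
Clinical Review Extension: 834 days (within the 1166-day cap) → +834 days → 17 May 2007.

May 17, 2007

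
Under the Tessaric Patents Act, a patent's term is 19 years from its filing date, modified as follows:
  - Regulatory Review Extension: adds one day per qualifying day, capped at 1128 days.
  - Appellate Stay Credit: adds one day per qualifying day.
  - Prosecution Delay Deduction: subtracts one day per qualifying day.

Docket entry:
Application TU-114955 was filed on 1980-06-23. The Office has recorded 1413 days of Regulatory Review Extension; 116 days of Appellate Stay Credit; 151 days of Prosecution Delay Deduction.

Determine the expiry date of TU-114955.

Base term: filing date + 19 years → 23 June 1999.
Regulatory Review Extension: 1413 days claimed exceeds the 1128-day cap, so +1128 days → 25 July 2002.
Appellate Stay Credit: +116 days → 18 November 2002.
Prosecution Delay Deduction: −151 days → 20 June 2002.

June 20, 2002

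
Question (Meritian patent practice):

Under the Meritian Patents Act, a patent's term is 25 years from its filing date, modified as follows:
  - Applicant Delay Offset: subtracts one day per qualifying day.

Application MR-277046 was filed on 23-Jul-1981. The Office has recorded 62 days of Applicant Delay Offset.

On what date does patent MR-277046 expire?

May 22, 2006

Base term: filing date + 25 years → 23 July 2006.
Applicant Delay Offset: −62 days → 22 May 2006.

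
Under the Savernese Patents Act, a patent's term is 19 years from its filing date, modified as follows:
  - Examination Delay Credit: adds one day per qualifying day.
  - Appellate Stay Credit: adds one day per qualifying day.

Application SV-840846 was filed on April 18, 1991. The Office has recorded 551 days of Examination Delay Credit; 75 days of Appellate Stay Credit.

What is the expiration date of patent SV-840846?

Base term: filing date + 19 years → 18 April 2010.
Examination Delay Credit: +551 days → 21 October 2011.
Appellate Stay Credit: +75 days → 4 January 2012.

January 4, 2012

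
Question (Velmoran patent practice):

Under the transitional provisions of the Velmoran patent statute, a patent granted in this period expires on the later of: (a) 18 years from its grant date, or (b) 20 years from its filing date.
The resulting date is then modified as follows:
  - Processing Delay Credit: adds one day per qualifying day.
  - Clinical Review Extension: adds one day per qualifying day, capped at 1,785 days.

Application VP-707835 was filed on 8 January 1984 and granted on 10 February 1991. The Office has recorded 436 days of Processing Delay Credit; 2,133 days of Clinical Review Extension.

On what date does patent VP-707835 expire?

March 12, 2015

(a) grant + 18 years → 10 February 2009.
(b) filing + 20 years → 8 January 2004.
Later of the two: 10 February 2009.
Processing Delay Credit: +436 days → 22 April 2010.
Clinical Review Extension: 2133 days claimed exceeds the 1785-day cap, so +1785 days → 12 March 2015.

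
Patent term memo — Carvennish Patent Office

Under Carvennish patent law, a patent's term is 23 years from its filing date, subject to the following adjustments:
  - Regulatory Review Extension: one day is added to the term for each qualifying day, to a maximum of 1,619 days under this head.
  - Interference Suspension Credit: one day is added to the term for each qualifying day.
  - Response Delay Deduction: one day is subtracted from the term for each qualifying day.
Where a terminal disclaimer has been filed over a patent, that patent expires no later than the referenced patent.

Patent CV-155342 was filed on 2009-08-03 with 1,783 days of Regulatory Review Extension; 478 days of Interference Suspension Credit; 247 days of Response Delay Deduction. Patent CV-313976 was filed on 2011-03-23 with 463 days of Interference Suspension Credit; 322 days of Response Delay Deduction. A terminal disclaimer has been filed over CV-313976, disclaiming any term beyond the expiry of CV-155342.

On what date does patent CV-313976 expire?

August 11, 2034

Natural term of CV-313976:
  Base: filing + 23 years → 23 March 2034.
  Interference Suspension Credit: +463 days → 29 June 2035.
  Response Delay Deduction: −322 days → 11 August 2034.
Expiry of referenced patent CV-155342:
  Base: filing + 23 years → 3 August 2032.
  Regulatory Review Extension: 1783 days claimed exceeds the 1619-day cap, so +1619 days → 8 January 2037.
  Interference Suspension Credit: +478 days → 1 May 2038.
  Response Delay Deduction: −247 days → 27 August 2037.
Terminal disclaimer: CV-313976 expires on the earlier of 11 August 2034 and 27 August 2037.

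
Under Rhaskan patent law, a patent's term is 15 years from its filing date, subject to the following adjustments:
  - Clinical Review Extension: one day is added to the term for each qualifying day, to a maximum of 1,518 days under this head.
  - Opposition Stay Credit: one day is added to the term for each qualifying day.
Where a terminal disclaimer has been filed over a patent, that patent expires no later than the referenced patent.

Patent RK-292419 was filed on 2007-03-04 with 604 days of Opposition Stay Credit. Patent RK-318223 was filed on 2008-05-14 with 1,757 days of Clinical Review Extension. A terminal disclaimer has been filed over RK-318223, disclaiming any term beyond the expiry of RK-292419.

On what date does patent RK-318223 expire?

Natural term of RK-318223:
  Base: filing + 15 years → 14 May 2023.
  Clinical Review Extension: 1757 days claimed exceeds the 1518-day cap, so +1518 days → 10 July 2027.
Expiry of referenced patent RK-292419:
  Base: filing + 15 years → 4 March 2022.
  Opposition Stay Credit: +604 days → 29 October 2023.
Terminal disclaimer: RK-318223 expires on the earlier of 10 July 2027 and 29 October 2023.

October 29, 2023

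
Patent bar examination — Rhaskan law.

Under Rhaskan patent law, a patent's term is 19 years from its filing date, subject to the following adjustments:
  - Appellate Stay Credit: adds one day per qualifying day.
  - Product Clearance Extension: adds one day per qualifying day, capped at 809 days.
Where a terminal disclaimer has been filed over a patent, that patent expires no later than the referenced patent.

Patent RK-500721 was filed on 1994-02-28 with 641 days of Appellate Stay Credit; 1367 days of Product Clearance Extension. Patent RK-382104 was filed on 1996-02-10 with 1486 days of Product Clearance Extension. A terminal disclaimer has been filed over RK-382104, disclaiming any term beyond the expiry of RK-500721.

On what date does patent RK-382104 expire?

Natural term of RK-382104:
  Base: filing + 19 years → 10 February 2015.
  Product Clearance Extension: 1486 days claimed exceeds the 809-day cap, so +809 days → 29 April 2017.
Expiry of referenced patent RK-500721:
  Base: filing + 19 years → 28 February 2013.
  Appellate Stay Credit: +641 days → 1 December 2014.
  Product Clearance Extension: 1367 days claimed exceeds the 809-day cap, so +809 days → 17 February 2017.
Terminal disclaimer: RK-382104 expires on the earlier of 29 April 2017 and 17 February 2017.

February 17, 2017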